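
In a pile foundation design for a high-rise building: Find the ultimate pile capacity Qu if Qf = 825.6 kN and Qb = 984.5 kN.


Using Qu = Qf + Qb
Qu = 825.6 + 984.5
Qu = 1810.1 kN


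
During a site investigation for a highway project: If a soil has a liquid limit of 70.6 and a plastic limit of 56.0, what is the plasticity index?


Using PI = LL - PL
PI = 70.6 - 56.0
PI = 14.6


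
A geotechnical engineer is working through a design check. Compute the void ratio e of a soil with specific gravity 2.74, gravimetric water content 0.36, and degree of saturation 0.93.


Using the relation e = Gs * w / S
e = 2.74 * 0.36 / 0.93
e = 1.0606


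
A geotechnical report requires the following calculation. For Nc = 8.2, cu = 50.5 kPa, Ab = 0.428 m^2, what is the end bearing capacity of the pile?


Using Qb = Nc * cu * Ab
Qb = 8.2 * 50.5 * 0.428
Qb = 177.23 kN


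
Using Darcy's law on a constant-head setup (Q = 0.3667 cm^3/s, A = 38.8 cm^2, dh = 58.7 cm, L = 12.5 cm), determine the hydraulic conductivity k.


Compute hydraulic gradient:
i = dh / L = 58.7 / 12.5 = 4.696
Then apply Darcy's law:
k = Q / (A * i)
k = 0.3667 / (38.8 * 4.696)
k = 0.3667 / 182.205
k = 0.002013 cm/s


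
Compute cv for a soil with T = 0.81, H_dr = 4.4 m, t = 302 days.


Using cv = T * H_dr^2 / t
H_dr^2 = 4.4^2 = 19.36
cv = 0.81 * 19.36 / 302
cv = 0.05193 m^2/day


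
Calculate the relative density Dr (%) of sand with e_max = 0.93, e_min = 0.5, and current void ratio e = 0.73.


Using Dr = (e_max - e) / (e_max - e_min) * 100
e_max - e = 0.93 - 0.73 = 0.2
e_max - e_min = 0.93 - 0.5 = 0.43
Dr = 0.2 / 0.43 * 100
Dr = 46.51 %


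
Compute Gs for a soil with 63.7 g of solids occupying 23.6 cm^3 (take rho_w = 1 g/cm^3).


Using Gs = m_s / (V_s * rho_w)
Since rho_w = 1 g/cm^3:
Gs = 63.7 / 23.6
Gs = 2.699


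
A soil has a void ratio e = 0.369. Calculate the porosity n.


Result: 0.2695

Derivation:
Using the relation n = e / (1 + e)
n = 0.369 / (1 + 0.369)
n = 0.369 / 1.369
n = 0.2695


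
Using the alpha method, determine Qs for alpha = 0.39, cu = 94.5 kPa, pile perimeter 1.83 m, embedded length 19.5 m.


Using Qs = alpha * cu * perimeter * L
Qs = 0.39 * 94.5 * 1.83 * 19.5
Qs = 1315.17 kN


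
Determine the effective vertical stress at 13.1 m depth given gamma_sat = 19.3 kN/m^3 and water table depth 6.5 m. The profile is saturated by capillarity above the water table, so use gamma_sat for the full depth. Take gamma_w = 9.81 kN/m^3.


Result: 188.08 kPa

Derivation:
Total stress = gamma_sat * depth
sigma = 19.3 * 13.1 = 252.83 kPa
Pore water pressure u = gamma_w * (depth - d_wt)
u = 9.81 * (13.1 - 6.5) = 64.746 kPa
Effective stress = sigma - u
sigma' = 252.83 - 64.746 = 188.08 kPa


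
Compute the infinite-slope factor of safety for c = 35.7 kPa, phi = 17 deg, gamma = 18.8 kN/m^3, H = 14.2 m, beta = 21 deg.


Result: 1.196

Derivation:
Using Fs = c / (gamma*H*sin(beta)*cos(beta)) + tan(phi)/tan(beta)
Cohesion contribution = 35.7 / (18.8*14.2*sin(21)*cos(21))
Cohesion contribution = 0.399706
Friction contribution = tan(17)/tan(21) = 0.796456
Fs = 0.399706 + 0.796456
Fs = 1.196


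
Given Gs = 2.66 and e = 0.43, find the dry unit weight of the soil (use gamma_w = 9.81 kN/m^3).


Result: 18.248 kN/m^3

Derivation:
Using gamma_d = Gs * gamma_w / (1 + e)
gamma_d = 2.66 * 9.81 / (1 + 0.43)
gamma_d = 2.66 * 9.81 / 1.43
gamma_d = 18.248 kN/m^3


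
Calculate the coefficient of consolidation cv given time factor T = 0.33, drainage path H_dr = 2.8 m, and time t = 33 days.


Using cv = T * H_dr^2 / t
H_dr^2 = 2.8^2 = 7.84
cv = 0.33 * 7.84 / 33
cv = 0.0784 m^2/day


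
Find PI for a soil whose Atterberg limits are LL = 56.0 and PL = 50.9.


Using PI = LL - PL
PI = 56.0 - 50.9
PI = 5.1


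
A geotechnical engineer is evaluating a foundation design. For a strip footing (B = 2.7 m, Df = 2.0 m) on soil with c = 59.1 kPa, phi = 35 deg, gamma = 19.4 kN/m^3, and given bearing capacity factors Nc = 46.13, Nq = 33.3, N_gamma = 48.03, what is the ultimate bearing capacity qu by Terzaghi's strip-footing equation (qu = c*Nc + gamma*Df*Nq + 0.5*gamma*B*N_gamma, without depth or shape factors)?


Compute qu = c*Nc + gamma*Df*Nq + 0.5*gamma*B*N_gamma
Term 1: 59.1 * 46.13 = 2726.283
Term 2: 19.4 * 2.0 * 33.3 = 1292.04
Term 3: 0.5 * 19.4 * 2.7 * 48.03 = 1257.9057
qu = 2726.283 + 1292.04 + 1257.9057
qu = 5276.23 kPa


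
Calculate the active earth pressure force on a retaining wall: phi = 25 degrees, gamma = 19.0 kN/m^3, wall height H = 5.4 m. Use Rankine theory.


Result: 112.43 kN/m

Derivation:
Compute active earth pressure coefficient:
Ka = tan^2(45 - phi/2) = tan^2(32.5) = 0.405859
Compute active force:
Pa = 0.5 * Ka * gamma * H^2
Pa = 0.5 * 0.405859 * 19.0 * 5.4^2
Pa = 112.43 kN/m


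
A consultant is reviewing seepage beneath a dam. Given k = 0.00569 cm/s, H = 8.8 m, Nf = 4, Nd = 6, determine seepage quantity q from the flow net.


Convert k to m/s for unit consistency with H:
k = 0.00569 cm/s = 0.00569 / 100 m/s = 5.69e-05 m/s
Using q = k * H * Nf / Nd
Nf / Nd = 4 / 6 = 0.6667
q = 5.69e-05 * 8.8 * 0.6667
q = 0.0003338 m^3/s per m


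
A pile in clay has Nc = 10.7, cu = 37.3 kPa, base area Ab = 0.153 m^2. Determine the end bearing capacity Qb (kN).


Using Qb = Nc * cu * Ab
Qb = 10.7 * 37.3 * 0.153
Qb = 61.06 kN


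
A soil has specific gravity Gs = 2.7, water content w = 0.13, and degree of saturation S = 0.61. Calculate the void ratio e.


Using the relation e = Gs * w / S
e = 2.7 * 0.13 / 0.61
e = 0.5754


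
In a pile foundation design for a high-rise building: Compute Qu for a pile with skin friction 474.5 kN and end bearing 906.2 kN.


Result: 1380.7 kN

Derivation:
Using Qu = Qf + Qb
Qu = 474.5 + 906.2
Qu = 1380.7 kN


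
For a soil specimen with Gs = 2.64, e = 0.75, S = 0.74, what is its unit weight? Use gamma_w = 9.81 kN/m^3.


Result: 17.91 kN/m^3

Derivation:
Using gamma = gamma_w * (Gs + S*e) / (1 + e)
Numerator: Gs + S*e = 2.64 + 0.74*0.75 = 3.195
Denominator: 1 + e = 1 + 0.75 = 1.75
gamma = 9.81 * 3.195 / 1.75
gamma = 17.91 kN/m^3


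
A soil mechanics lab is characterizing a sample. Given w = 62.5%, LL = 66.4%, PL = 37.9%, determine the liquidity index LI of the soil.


First compute the plasticity index:
PI = LL - PL = 66.4 - 37.9 = 28.5
Then compute the liquidity index:
LI = (w - PL) / PI
LI = (62.5 - 37.9) / 28.5
LI = 0.863


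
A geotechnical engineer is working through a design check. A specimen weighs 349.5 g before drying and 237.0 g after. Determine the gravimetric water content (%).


Using w = (m_wet - m_dry) / m_dry * 100
m_wet - m_dry = 349.5 - 237.0 = 112.5 g
w = 112.5 / 237.0 * 100
w = 47.47 %


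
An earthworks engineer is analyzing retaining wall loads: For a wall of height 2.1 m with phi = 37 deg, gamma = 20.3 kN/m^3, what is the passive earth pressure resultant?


Compute passive earth pressure coefficient:
Kp = tan^2(45 + phi/2) = tan^2(63.5) = 4.022791
Compute passive force:
Pp = 0.5 * Kp * gamma * H^2
Pp = 0.5 * 4.022791 * 20.3 * 2.1^2
Pp = 180.07 kN/m


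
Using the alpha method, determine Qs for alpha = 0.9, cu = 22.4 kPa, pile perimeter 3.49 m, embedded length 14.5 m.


Using Qs = alpha * cu * perimeter * L
Qs = 0.9 * 22.4 * 3.49 * 14.5
Qs = 1020.2 kN


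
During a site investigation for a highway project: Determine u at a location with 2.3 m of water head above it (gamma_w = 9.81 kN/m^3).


Using u = gamma_w * h_w
u = 9.81 * 2.3
u = 22.56 kPa


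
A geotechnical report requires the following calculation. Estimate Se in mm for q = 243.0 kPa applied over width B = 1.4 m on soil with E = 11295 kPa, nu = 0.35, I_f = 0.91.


Using Se = q * B * (1 - nu^2) * I_f / E
1 - nu^2 = 1 - 0.35^2 = 0.8775
Se = 243.0 * 1.4 * 0.8775 * 0.91 / 11295
Se = 0.024051 m
Convert to mm: Se = 0.024051 * 1000 = 24.051 mm


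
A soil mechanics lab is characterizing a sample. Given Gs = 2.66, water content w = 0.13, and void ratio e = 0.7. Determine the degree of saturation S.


Using S = Gs * w / e
S = 2.66 * 0.13 / 0.7
S = 0.494


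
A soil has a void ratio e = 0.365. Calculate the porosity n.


Using the relation n = e / (1 + e)
n = 0.365 / (1 + 0.365)
n = 0.365 / 1.365
n = 0.2674


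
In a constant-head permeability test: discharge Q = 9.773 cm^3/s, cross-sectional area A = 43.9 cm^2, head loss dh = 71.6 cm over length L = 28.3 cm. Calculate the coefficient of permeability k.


Result: 0.087991 cm/s

Derivation:
Compute hydraulic gradient:
i = dh / L = 71.6 / 28.3 = 2.53004
Then apply Darcy's law:
k = Q / (A * i)
k = 9.773 / (43.9 * 2.53004)
k = 9.773 / 111.069
k = 0.087991 cm/s


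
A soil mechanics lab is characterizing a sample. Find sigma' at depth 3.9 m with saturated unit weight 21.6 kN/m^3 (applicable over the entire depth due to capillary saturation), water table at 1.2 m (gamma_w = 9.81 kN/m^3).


Result: 57.75 kPa

Derivation:
Total stress = gamma_sat * depth
sigma = 21.6 * 3.9 = 84.24 kPa
Pore water pressure u = gamma_w * (depth - d_wt)
u = 9.81 * (3.9 - 1.2) = 26.487 kPa
Effective stress = sigma - u
sigma' = 84.24 - 26.487 = 57.75 kPa


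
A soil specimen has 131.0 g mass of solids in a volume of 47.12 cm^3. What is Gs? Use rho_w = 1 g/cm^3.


Using Gs = m_s / (V_s * rho_w)
Since rho_w = 1 g/cm^3:
Gs = 131.0 / 47.12
Gs = 2.78


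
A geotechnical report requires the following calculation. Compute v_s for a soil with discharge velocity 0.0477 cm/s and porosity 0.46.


Result: 0.1037 cm/s

Derivation:
Using v_s = v_d / n
v_s = 0.0477 / 0.46
v_s = 0.1037 cm/s


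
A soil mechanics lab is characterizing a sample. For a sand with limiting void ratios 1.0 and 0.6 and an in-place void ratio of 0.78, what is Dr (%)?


Result: 55.0 %

Derivation:
Using Dr = (e_max - e) / (e_max - e_min) * 100
e_max - e = 1.0 - 0.78 = 0.22
e_max - e_min = 1.0 - 0.6 = 0.4
Dr = 0.22 / 0.4 * 100
Dr = 55.0 %


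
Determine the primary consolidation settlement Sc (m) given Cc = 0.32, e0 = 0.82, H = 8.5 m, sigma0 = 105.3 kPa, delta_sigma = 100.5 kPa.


Using Sc = Cc * H / (1 + e0) * log10((sigma0 + delta_sigma) / sigma0)
Stress ratio = (105.3 + 100.5) / 105.3 = 1.95442
log10(1.95442) = 0.291017
Cc * H / (1 + e0) = 0.32 * 8.5 / (1 + 0.82) = 1.49451
Sc = 1.49451 * 0.291017
Sc = 0.4349 m


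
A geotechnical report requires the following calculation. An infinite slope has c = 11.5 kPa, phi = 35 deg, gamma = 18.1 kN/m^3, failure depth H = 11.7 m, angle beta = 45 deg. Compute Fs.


Using Fs = c / (gamma*H*sin(beta)*cos(beta)) + tan(phi)/tan(beta)
Cohesion contribution = 11.5 / (18.1*11.7*sin(45)*cos(45))
Cohesion contribution = 0.108608
Friction contribution = tan(35)/tan(45) = 0.700208
Fs = 0.108608 + 0.700208
Fs = 0.809


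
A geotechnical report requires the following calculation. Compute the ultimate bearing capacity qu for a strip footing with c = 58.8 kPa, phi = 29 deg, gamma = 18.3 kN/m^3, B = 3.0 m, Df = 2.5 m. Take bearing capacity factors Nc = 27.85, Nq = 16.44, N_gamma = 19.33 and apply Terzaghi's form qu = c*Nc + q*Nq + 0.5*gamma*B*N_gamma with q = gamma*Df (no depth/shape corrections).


Result: 2920.32 kPa

Derivation:
Compute qu = c*Nc + gamma*Df*Nq + 0.5*gamma*B*N_gamma
Term 1: 58.8 * 27.85 = 1637.58
Term 2: 18.3 * 2.5 * 16.44 = 752.13
Term 3: 0.5 * 18.3 * 3.0 * 19.33 = 530.6085
qu = 1637.58 + 752.13 + 530.6085
qu = 2920.32 kPa


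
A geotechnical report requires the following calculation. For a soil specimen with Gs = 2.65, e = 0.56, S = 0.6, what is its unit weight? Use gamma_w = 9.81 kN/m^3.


Result: 18.777 kN/m^3

Derivation:
Using gamma = gamma_w * (Gs + S*e) / (1 + e)
Numerator: Gs + S*e = 2.65 + 0.6*0.56 = 2.986
Denominator: 1 + e = 1 + 0.56 = 1.56
gamma = 9.81 * 2.986 / 1.56
gamma = 18.777 kN/m^3


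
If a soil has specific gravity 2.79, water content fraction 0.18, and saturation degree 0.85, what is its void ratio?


Using the relation e = Gs * w / S
e = 2.79 * 0.18 / 0.85
e = 0.5908


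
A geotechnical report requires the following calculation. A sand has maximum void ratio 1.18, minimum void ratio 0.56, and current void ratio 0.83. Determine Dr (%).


Using Dr = (e_max - e) / (e_max - e_min) * 100
e_max - e = 1.18 - 0.83 = 0.35
e_max - e_min = 1.18 - 0.56 = 0.62
Dr = 0.35 / 0.62 * 100
Dr = 56.45 %


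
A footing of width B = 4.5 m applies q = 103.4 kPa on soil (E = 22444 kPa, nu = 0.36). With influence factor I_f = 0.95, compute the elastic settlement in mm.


Using Se = q * B * (1 - nu^2) * I_f / E
1 - nu^2 = 1 - 0.36^2 = 0.8704
Se = 103.4 * 4.5 * 0.8704 * 0.95 / 22444
Se = 0.017143 m
Convert to mm: Se = 0.017143 * 1000 = 17.143 mm


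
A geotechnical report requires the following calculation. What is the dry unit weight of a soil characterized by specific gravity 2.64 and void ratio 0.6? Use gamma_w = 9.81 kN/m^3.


Result: 16.186 kN/m^3

Derivation:
Using gamma_d = Gs * gamma_w / (1 + e)
gamma_d = 2.64 * 9.81 / (1 + 0.6)
gamma_d = 2.64 * 9.81 / 1.6
gamma_d = 16.186 kN/m^3


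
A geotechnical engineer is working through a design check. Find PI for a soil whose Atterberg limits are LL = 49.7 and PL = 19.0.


Using PI = LL - PL
PI = 49.7 - 19.0
PI = 30.7


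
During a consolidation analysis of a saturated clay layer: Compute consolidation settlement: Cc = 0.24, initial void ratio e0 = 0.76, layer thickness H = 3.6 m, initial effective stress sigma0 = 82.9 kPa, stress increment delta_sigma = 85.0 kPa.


Using Sc = Cc * H / (1 + e0) * log10((sigma0 + delta_sigma) / sigma0)
Stress ratio = (82.9 + 85.0) / 82.9 = 2.02533
log10(2.02533) = 0.306496
Cc * H / (1 + e0) = 0.24 * 3.6 / (1 + 0.76) = 0.490909
Sc = 0.490909 * 0.306496
Sc = 0.1505 m


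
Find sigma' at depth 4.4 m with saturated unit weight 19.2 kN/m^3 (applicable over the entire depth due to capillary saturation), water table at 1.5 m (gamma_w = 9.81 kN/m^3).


Result: 56.03 kPa

Derivation:
Total stress = gamma_sat * depth
sigma = 19.2 * 4.4 = 84.48 kPa
Pore water pressure u = gamma_w * (depth - d_wt)
u = 9.81 * (4.4 - 1.5) = 28.449 kPa
Effective stress = sigma - u
sigma' = 84.48 - 28.449 = 56.03 kPa


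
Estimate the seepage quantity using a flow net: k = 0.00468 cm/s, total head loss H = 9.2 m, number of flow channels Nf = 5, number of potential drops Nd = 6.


Convert k to m/s for unit consistency with H:
k = 0.00468 cm/s = 0.00468 / 100 m/s = 4.68e-05 m/s
Using q = k * H * Nf / Nd
Nf / Nd = 5 / 6 = 0.8333
q = 4.68e-05 * 9.2 * 0.8333
q = 0.0003588 m^3/s per m


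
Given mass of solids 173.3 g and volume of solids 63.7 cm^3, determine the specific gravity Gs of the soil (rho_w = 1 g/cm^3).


Result: 2.721

Derivation:
Using Gs = m_s / (V_s * rho_w)
Since rho_w = 1 g/cm^3:
Gs = 173.3 / 63.7
Gs = 2.721


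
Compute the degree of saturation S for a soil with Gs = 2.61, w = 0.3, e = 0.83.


Result: 0.9434

Derivation:
Using S = Gs * w / e
S = 2.61 * 0.3 / 0.83
S = 0.9434


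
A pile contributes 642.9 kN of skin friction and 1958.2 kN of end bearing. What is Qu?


Using Qu = Qf + Qb
Qu = 642.9 + 1958.2
Qu = 2601.1 kN


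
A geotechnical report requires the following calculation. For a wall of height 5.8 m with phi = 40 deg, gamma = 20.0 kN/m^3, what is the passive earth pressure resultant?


Compute passive earth pressure coefficient:
Kp = tan^2(45 + phi/2) = tan^2(65.0) = 4.59891
Compute passive force:
Pp = 0.5 * Kp * gamma * H^2
Pp = 0.5 * 4.59891 * 20.0 * 5.8^2
Pp = 1547.07 kN/m


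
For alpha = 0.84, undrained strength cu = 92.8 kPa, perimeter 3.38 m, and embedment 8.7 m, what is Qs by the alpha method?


Result: 2292.26 kN

Derivation:
Using Qs = alpha * cu * perimeter * L
Qs = 0.84 * 92.8 * 3.38 * 8.7
Qs = 2292.26 kN


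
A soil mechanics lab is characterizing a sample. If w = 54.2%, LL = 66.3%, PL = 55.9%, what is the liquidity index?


Result: -0.163

Derivation:
First compute the plasticity index:
PI = LL - PL = 66.3 - 55.9 = 10.4
Then compute the liquidity index:
LI = (w - PL) / PI
LI = (54.2 - 55.9) / 10.4
LI = -0.163


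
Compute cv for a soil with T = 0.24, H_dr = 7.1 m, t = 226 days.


Using cv = T * H_dr^2 / t
H_dr^2 = 7.1^2 = 50.41
cv = 0.24 * 50.41 / 226
cv = 0.05353 m^2/day


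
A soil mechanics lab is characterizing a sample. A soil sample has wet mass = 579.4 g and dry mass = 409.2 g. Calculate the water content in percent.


Result: 41.59 %

Derivation:
Using w = (m_wet - m_dry) / m_dry * 100
m_wet - m_dry = 579.4 - 409.2 = 170.2 g
w = 170.2 / 409.2 * 100
w = 41.59 %


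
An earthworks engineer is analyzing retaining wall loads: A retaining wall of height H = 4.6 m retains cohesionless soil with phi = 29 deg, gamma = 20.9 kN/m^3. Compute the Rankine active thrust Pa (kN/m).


Compute active earth pressure coefficient:
Ka = tan^2(45 - phi/2) = tan^2(30.5) = 0.346974
Compute active force:
Pa = 0.5 * Ka * gamma * H^2
Pa = 0.5 * 0.346974 * 20.9 * 4.6^2
Pa = 76.72 kN/m


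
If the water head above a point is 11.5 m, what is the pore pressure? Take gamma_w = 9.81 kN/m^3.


Using u = gamma_w * h_w
u = 9.81 * 11.5
u = 112.82 kPa


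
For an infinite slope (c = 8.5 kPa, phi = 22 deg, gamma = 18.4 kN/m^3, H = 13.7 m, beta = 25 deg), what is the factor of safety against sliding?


Using Fs = c / (gamma*H*sin(beta)*cos(beta)) + tan(phi)/tan(beta)
Cohesion contribution = 8.5 / (18.4*13.7*sin(25)*cos(25))
Cohesion contribution = 0.0880352
Friction contribution = tan(22)/tan(25) = 0.866437
Fs = 0.0880352 + 0.866437
Fs = 0.954


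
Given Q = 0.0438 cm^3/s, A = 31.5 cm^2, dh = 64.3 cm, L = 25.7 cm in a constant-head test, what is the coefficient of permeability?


Compute hydraulic gradient:
i = dh / L = 64.3 / 25.7 = 2.50195
Then apply Darcy's law:
k = Q / (A * i)
k = 0.0438 / (31.5 * 2.50195)
k = 0.0438 / 78.8113
k = 0.000556 cm/s


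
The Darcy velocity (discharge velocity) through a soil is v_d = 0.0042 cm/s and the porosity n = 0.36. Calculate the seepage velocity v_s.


Result: 0.01167 cm/s

Derivation:
Using v_s = v_d / n
v_s = 0.0042 / 0.36
v_s = 0.01167 cm/s


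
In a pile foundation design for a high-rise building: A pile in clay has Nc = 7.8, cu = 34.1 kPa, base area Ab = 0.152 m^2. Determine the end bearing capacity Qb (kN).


Result: 40.43 kN

Derivation:
Using Qb = Nc * cu * Ab
Qb = 7.8 * 34.1 * 0.152
Qb = 40.43 kN


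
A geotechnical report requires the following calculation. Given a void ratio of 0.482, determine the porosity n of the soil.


Using the relation n = e / (1 + e)
n = 0.482 / (1 + 0.482)
n = 0.482 / 1.482
n = 0.3252


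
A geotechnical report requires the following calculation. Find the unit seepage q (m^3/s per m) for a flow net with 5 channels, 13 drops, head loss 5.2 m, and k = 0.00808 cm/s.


Convert k to m/s for unit consistency with H:
k = 0.00808 cm/s = 0.00808 / 100 m/s = 8.08e-05 m/s
Using q = k * H * Nf / Nd
Nf / Nd = 5 / 13 = 0.3846
q = 8.08e-05 * 5.2 * 0.3846
q = 0.0001616 m^3/s per m


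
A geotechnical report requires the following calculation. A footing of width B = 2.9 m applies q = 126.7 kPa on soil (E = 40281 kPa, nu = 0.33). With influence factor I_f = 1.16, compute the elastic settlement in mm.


Using Se = q * B * (1 - nu^2) * I_f / E
1 - nu^2 = 1 - 0.33^2 = 0.8911
Se = 126.7 * 2.9 * 0.8911 * 1.16 / 40281
Se = 0.009429 m
Convert to mm: Se = 0.009429 * 1000 = 9.429 mm


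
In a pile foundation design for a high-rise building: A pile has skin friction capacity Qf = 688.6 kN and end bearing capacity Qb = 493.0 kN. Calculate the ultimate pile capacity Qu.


Result: 1181.6 kN

Derivation:
Using Qu = Qf + Qb
Qu = 688.6 + 493.0
Qu = 1181.6 kN


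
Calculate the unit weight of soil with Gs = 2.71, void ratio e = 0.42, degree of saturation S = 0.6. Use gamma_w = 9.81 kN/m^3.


Using gamma = gamma_w * (Gs + S*e) / (1 + e)
Numerator: Gs + S*e = 2.71 + 0.6*0.42 = 2.962
Denominator: 1 + e = 1 + 0.42 = 1.42
gamma = 9.81 * 2.962 / 1.42
gamma = 20.463 kN/m^3


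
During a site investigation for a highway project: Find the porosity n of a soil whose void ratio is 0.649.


Using the relation n = e / (1 + e)
n = 0.649 / (1 + 0.649)
n = 0.649 / 1.649
n = 0.3936


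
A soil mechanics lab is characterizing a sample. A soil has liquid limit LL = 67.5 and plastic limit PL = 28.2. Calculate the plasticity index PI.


Using PI = LL - PL
PI = 67.5 - 28.2
PI = 39.3


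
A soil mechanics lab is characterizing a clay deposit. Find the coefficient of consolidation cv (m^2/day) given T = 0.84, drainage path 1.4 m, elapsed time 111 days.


Result: 0.01483 m^2/day

Derivation:
Using cv = T * H_dr^2 / t
H_dr^2 = 1.4^2 = 1.96
cv = 0.84 * 1.96 / 111
cv = 0.01483 m^2/day


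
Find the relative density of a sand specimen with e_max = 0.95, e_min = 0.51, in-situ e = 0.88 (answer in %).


Using Dr = (e_max - e) / (e_max - e_min) * 100
e_max - e = 0.95 - 0.88 = 0.07
e_max - e_min = 0.95 - 0.51 = 0.44
Dr = 0.07 / 0.44 * 100
Dr = 15.91 %


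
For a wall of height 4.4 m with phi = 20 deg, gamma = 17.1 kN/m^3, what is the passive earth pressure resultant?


Result: 337.61 kN/m

Derivation:
Compute passive earth pressure coefficient:
Kp = tan^2(45 + phi/2) = tan^2(55.0) = 2.039607
Compute passive force:
Pp = 0.5 * Kp * gamma * H^2
Pp = 0.5 * 2.039607 * 17.1 * 4.4^2
Pp = 337.61 kN/m


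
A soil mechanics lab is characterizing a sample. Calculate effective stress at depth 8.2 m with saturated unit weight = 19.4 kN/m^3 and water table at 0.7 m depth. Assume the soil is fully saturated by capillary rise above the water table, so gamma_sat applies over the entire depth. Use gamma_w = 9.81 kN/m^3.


Total stress = gamma_sat * depth
sigma = 19.4 * 8.2 = 159.08 kPa
Pore water pressure u = gamma_w * (depth - d_wt)
u = 9.81 * (8.2 - 0.7) = 73.575 kPa
Effective stress = sigma - u
sigma' = 159.08 - 73.575 = 85.51 kPa


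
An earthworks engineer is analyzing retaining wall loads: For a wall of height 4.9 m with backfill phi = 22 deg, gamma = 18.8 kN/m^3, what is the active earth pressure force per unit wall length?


Compute active earth pressure coefficient:
Ka = tan^2(45 - phi/2) = tan^2(34.0) = 0.454962
Compute active force:
Pa = 0.5 * Ka * gamma * H^2
Pa = 0.5 * 0.454962 * 18.8 * 4.9^2
Pa = 102.68 kN/m


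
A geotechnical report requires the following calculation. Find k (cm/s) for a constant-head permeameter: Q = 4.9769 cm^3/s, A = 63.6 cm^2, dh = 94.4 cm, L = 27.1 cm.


Compute hydraulic gradient:
i = dh / L = 94.4 / 27.1 = 3.48339
Then apply Darcy's law:
k = Q / (A * i)
k = 4.9769 / (63.6 * 3.48339)
k = 4.9769 / 221.544
k = 0.022465 cm/s


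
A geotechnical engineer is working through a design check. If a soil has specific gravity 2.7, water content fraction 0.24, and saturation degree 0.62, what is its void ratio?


Result: 1.0452

Derivation:
Using the relation e = Gs * w / S
e = 2.7 * 0.24 / 0.62
e = 1.0452


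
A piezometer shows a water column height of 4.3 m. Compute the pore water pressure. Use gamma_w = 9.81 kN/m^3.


Using u = gamma_w * h_w
u = 9.81 * 4.3
u = 42.18 kPa


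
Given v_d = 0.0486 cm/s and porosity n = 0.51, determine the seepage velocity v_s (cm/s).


Using v_s = v_d / n
v_s = 0.0486 / 0.51
v_s = 0.09529 cm/s


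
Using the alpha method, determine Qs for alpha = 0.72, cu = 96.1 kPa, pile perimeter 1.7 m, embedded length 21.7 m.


Using Qs = alpha * cu * perimeter * L
Qs = 0.72 * 96.1 * 1.7 * 21.7
Qs = 2552.49 kN


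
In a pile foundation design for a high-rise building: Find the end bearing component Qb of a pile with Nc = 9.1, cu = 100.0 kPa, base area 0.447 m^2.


Using Qb = Nc * cu * Ab
Qb = 9.1 * 100.0 * 0.447
Qb = 406.77 kN


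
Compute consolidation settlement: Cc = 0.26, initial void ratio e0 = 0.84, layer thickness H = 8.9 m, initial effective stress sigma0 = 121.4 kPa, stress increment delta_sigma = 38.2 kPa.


Using Sc = Cc * H / (1 + e0) * log10((sigma0 + delta_sigma) / sigma0)
Stress ratio = (121.4 + 38.2) / 121.4 = 1.31466
log10(1.31466) = 0.118814
Cc * H / (1 + e0) = 0.26 * 8.9 / (1 + 0.84) = 1.25761
Sc = 1.25761 * 0.118814
Sc = 0.1494 m


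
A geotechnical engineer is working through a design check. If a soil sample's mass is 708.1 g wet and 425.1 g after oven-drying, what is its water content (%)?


Using w = (m_wet - m_dry) / m_dry * 100
m_wet - m_dry = 708.1 - 425.1 = 283.0 g
w = 283.0 / 425.1 * 100
w = 66.57 %


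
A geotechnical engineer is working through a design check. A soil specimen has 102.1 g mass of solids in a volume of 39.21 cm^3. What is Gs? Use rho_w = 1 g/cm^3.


Result: 2.604

Derivation:
Using Gs = m_s / (V_s * rho_w)
Since rho_w = 1 g/cm^3:
Gs = 102.1 / 39.21
Gs = 2.604


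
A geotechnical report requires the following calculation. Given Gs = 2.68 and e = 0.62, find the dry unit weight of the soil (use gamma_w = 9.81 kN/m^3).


Using gamma_d = Gs * gamma_w / (1 + e)
gamma_d = 2.68 * 9.81 / (1 + 0.62)
gamma_d = 2.68 * 9.81 / 1.62
gamma_d = 16.229 kN/m^3


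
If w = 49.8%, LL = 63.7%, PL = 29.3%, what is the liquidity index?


First compute the plasticity index:
PI = LL - PL = 63.7 - 29.3 = 34.4
Then compute the liquidity index:
LI = (w - PL) / PI
LI = (49.8 - 29.3) / 34.4
LI = 0.596


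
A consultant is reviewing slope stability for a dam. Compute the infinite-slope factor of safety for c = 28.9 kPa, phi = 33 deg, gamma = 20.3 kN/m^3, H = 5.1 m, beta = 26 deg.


Result: 2.04

Derivation:
Using Fs = c / (gamma*H*sin(beta)*cos(beta)) + tan(phi)/tan(beta)
Cohesion contribution = 28.9 / (20.3*5.1*sin(26)*cos(26))
Cohesion contribution = 0.708483
Friction contribution = tan(33)/tan(26) = 1.33148
Fs = 0.708483 + 1.33148
Fs = 2.04


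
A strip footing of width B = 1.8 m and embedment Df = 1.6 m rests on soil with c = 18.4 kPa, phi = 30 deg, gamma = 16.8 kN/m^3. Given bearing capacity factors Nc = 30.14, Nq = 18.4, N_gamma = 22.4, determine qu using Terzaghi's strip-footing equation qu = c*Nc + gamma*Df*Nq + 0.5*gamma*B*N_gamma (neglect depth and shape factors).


Compute qu = c*Nc + gamma*Df*Nq + 0.5*gamma*B*N_gamma
Term 1: 18.4 * 30.14 = 554.576
Term 2: 16.8 * 1.6 * 18.4 = 494.592
Term 3: 0.5 * 16.8 * 1.8 * 22.4 = 338.688
qu = 554.576 + 494.592 + 338.688
qu = 1387.86 kPa


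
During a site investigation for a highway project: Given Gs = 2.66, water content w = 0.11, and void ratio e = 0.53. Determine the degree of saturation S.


Result: 0.5521

Derivation:
Using S = Gs * w / e
S = 2.66 * 0.11 / 0.53
S = 0.5521


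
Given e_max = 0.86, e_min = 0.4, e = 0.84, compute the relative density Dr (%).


Using Dr = (e_max - e) / (e_max - e_min) * 100
e_max - e = 0.86 - 0.84 = 0.02
e_max - e_min = 0.86 - 0.4 = 0.46
Dr = 0.02 / 0.46 * 100
Dr = 4.35 %


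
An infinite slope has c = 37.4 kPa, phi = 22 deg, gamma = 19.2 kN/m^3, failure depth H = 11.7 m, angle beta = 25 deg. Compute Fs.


Using Fs = c / (gamma*H*sin(beta)*cos(beta)) + tan(phi)/tan(beta)
Cohesion contribution = 37.4 / (19.2*11.7*sin(25)*cos(25))
Cohesion contribution = 0.434671
Friction contribution = tan(22)/tan(25) = 0.866437
Fs = 0.434671 + 0.866437
Fs = 1.301


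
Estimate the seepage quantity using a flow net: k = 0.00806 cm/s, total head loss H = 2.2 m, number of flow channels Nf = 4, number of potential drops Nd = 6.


Convert k to m/s for unit consistency with H:
k = 0.00806 cm/s = 0.00806 / 100 m/s = 8.06e-05 m/s
Using q = k * H * Nf / Nd
Nf / Nd = 4 / 6 = 0.6667
q = 8.06e-05 * 2.2 * 0.6667
q = 0.0001182 m^3/s per m


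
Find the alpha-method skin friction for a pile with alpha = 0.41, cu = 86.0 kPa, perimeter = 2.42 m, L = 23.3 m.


Using Qs = alpha * cu * perimeter * L
Qs = 0.41 * 86.0 * 2.42 * 23.3
Qs = 1988.17 kN


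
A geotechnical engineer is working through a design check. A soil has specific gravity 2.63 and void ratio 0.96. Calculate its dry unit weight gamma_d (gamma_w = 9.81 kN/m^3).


Result: 13.163 kN/m^3

Derivation:
Using gamma_d = Gs * gamma_w / (1 + e)
gamma_d = 2.63 * 9.81 / (1 + 0.96)
gamma_d = 2.63 * 9.81 / 1.96
gamma_d = 13.163 kN/m^3


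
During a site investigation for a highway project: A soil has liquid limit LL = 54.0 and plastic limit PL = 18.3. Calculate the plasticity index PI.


Using PI = LL - PL
PI = 54.0 - 18.3
PI = 35.7


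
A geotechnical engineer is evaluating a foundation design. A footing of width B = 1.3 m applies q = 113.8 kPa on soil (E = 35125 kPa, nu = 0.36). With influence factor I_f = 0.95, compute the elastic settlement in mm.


Using Se = q * B * (1 - nu^2) * I_f / E
1 - nu^2 = 1 - 0.36^2 = 0.8704
Se = 113.8 * 1.3 * 0.8704 * 0.95 / 35125
Se = 0.003483 m
Convert to mm: Se = 0.003483 * 1000 = 3.483 mm


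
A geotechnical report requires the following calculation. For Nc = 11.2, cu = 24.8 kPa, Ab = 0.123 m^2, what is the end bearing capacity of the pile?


Result: 34.16 kN

Derivation:
Using Qb = Nc * cu * Ab
Qb = 11.2 * 24.8 * 0.123
Qb = 34.16 kN


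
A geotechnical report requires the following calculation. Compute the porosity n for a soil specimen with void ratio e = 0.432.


Result: 0.3017

Derivation:
Using the relation n = e / (1 + e)
n = 0.432 / (1 + 0.432)
n = 0.432 / 1.432
n = 0.3017


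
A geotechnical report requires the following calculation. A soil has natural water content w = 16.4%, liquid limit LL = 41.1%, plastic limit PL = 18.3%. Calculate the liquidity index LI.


Result: -0.083

Derivation:
First compute the plasticity index:
PI = LL - PL = 41.1 - 18.3 = 22.8
Then compute the liquidity index:
LI = (w - PL) / PI
LI = (16.4 - 18.3) / 22.8
LI = -0.083


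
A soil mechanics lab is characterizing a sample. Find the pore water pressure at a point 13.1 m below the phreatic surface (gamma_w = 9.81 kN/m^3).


Using u = gamma_w * h_w
u = 9.81 * 13.1
u = 128.51 kPa


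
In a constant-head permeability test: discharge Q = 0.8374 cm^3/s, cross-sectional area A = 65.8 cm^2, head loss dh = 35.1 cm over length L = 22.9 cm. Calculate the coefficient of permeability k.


Result: 0.008303 cm/s

Derivation:
Compute hydraulic gradient:
i = dh / L = 35.1 / 22.9 = 1.53275
Then apply Darcy's law:
k = Q / (A * i)
k = 0.8374 / (65.8 * 1.53275)
k = 0.8374 / 100.855
k = 0.008303 cm/s


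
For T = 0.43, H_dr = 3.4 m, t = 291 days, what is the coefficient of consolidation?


Using cv = T * H_dr^2 / t
H_dr^2 = 3.4^2 = 11.56
cv = 0.43 * 11.56 / 291
cv = 0.01708 m^2/day


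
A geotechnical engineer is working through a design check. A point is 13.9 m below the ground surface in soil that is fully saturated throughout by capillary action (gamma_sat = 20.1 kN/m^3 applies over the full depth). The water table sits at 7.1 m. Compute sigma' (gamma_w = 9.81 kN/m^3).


Result: 212.68 kPa

Derivation:
Total stress = gamma_sat * depth
sigma = 20.1 * 13.9 = 279.39 kPa
Pore water pressure u = gamma_w * (depth - d_wt)
u = 9.81 * (13.9 - 7.1) = 66.708 kPa
Effective stress = sigma - u
sigma' = 279.39 - 66.708 = 212.68 kPa


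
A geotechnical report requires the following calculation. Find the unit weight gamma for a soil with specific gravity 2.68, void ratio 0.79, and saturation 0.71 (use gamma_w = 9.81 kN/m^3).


Using gamma = gamma_w * (Gs + S*e) / (1 + e)
Numerator: Gs + S*e = 2.68 + 0.71*0.79 = 3.2409
Denominator: 1 + e = 1 + 0.79 = 1.79
gamma = 9.81 * 3.2409 / 1.79
gamma = 17.762 kN/m^3


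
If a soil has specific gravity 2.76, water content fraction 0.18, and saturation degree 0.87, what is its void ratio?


Using the relation e = Gs * w / S
e = 2.76 * 0.18 / 0.87
e = 0.571


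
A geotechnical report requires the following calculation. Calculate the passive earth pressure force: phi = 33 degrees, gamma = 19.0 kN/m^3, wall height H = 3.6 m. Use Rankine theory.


Compute passive earth pressure coefficient:
Kp = tan^2(45 + phi/2) = tan^2(61.5) = 3.39212
Compute passive force:
Pp = 0.5 * Kp * gamma * H^2
Pp = 0.5 * 3.39212 * 19.0 * 3.6^2
Pp = 417.64 kN/m


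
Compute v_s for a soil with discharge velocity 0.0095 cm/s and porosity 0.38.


Using v_s = v_d / n
v_s = 0.0095 / 0.38
v_s = 0.025 cm/s


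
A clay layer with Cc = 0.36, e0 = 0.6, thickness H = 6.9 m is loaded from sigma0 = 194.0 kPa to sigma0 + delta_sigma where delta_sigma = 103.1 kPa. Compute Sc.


Result: 0.2874 m

Derivation:
Using Sc = Cc * H / (1 + e0) * log10((sigma0 + delta_sigma) / sigma0)
Stress ratio = (194.0 + 103.1) / 194.0 = 1.53144
log10(1.53144) = 0.185101
Cc * H / (1 + e0) = 0.36 * 6.9 / (1 + 0.6) = 1.5525
Sc = 1.5525 * 0.185101
Sc = 0.2874 m


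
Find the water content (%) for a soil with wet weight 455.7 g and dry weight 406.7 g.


Result: 12.05 %

Derivation:
Using w = (m_wet - m_dry) / m_dry * 100
m_wet - m_dry = 455.7 - 406.7 = 49.0 g
w = 49.0 / 406.7 * 100
w = 12.05 %


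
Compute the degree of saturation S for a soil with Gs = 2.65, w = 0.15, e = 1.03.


Result: 0.3859

Derivation:
Using S = Gs * w / e
S = 2.65 * 0.15 / 1.03
S = 0.3859


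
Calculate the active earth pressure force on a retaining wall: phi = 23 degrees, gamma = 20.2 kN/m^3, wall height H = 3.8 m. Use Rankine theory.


Result: 63.89 kN/m

Derivation:
Compute active earth pressure coefficient:
Ka = tan^2(45 - phi/2) = tan^2(33.5) = 0.438092
Compute active force:
Pa = 0.5 * Ka * gamma * H^2
Pa = 0.5 * 0.438092 * 20.2 * 3.8^2
Pa = 63.89 kN/m


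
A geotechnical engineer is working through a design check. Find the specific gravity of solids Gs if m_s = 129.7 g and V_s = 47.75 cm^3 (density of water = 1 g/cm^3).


Result: 2.716

Derivation:
Using Gs = m_s / (V_s * rho_w)
Since rho_w = 1 g/cm^3:
Gs = 129.7 / 47.75
Gs = 2.716


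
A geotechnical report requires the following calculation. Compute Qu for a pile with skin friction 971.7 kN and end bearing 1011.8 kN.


Using Qu = Qf + Qb
Qu = 971.7 + 1011.8
Qu = 1983.5 kN


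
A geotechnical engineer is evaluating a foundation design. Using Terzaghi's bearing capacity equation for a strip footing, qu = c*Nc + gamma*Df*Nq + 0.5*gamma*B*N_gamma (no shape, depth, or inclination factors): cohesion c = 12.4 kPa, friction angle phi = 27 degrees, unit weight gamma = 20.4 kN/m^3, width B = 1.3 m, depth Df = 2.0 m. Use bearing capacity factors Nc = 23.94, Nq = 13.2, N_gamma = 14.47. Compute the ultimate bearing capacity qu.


Compute qu = c*Nc + gamma*Df*Nq + 0.5*gamma*B*N_gamma
Term 1: 12.4 * 23.94 = 296.856
Term 2: 20.4 * 2.0 * 13.2 = 538.56
Term 3: 0.5 * 20.4 * 1.3 * 14.47 = 191.8722
qu = 296.856 + 538.56 + 191.8722
qu = 1027.29 kPa


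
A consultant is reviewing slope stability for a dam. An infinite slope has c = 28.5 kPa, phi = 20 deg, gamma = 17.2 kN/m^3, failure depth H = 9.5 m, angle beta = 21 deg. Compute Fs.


Using Fs = c / (gamma*H*sin(beta)*cos(beta)) + tan(phi)/tan(beta)
Cohesion contribution = 28.5 / (17.2*9.5*sin(21)*cos(21))
Cohesion contribution = 0.521329
Friction contribution = tan(20)/tan(21) = 0.948175
Fs = 0.521329 + 0.948175
Fs = 1.47


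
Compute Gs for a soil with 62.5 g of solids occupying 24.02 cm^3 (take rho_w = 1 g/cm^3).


Using Gs = m_s / (V_s * rho_w)
Since rho_w = 1 g/cm^3:
Gs = 62.5 / 24.02
Gs = 2.602


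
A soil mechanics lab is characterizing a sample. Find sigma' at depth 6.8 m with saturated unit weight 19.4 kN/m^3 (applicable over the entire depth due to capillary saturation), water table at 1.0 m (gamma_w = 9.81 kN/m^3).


Total stress = gamma_sat * depth
sigma = 19.4 * 6.8 = 131.92 kPa
Pore water pressure u = gamma_w * (depth - d_wt)
u = 9.81 * (6.8 - 1.0) = 56.898 kPa
Effective stress = sigma - u
sigma' = 131.92 - 56.898 = 75.02 kPa


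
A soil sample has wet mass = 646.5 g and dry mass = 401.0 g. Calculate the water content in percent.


Using w = (m_wet - m_dry) / m_dry * 100
m_wet - m_dry = 646.5 - 401.0 = 245.5 g
w = 245.5 / 401.0 * 100
w = 61.22 %


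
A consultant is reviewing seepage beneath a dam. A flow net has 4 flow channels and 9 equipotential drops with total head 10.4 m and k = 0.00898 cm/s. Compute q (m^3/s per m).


Result: 0.0004151 m^3/s per m

Derivation:
Convert k to m/s for unit consistency with H:
k = 0.00898 cm/s = 0.00898 / 100 m/s = 8.98e-05 m/s
Using q = k * H * Nf / Nd
Nf / Nd = 4 / 9 = 0.4444
q = 8.98e-05 * 10.4 * 0.4444
q = 0.0004151 m^3/s per m


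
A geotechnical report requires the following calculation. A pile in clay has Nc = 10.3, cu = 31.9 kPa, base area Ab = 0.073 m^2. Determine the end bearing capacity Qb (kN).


Using Qb = Nc * cu * Ab
Qb = 10.3 * 31.9 * 0.073
Qb = 23.99 kN


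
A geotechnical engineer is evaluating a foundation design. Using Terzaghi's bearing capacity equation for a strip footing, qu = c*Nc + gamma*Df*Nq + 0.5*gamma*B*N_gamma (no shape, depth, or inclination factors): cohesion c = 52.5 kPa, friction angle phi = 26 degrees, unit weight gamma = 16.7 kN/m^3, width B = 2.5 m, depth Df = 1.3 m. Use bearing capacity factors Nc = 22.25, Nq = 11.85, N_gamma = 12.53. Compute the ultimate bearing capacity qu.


Result: 1686.95 kPa

Derivation:
Compute qu = c*Nc + gamma*Df*Nq + 0.5*gamma*B*N_gamma
Term 1: 52.5 * 22.25 = 1168.125
Term 2: 16.7 * 1.3 * 11.85 = 257.2635
Term 3: 0.5 * 16.7 * 2.5 * 12.53 = 261.56375
qu = 1168.125 + 257.2635 + 261.56375
qu = 1686.95 kPa


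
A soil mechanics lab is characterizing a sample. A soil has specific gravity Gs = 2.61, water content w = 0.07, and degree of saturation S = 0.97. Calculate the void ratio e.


Using the relation e = Gs * w / S
e = 2.61 * 0.07 / 0.97
e = 0.1884


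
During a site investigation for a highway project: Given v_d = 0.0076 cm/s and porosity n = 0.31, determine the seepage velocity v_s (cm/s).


Using v_s = v_d / n
v_s = 0.0076 / 0.31
v_s = 0.02452 cm/s


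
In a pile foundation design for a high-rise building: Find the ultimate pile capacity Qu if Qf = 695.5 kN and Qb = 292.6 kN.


Using Qu = Qf + Qb
Qu = 695.5 + 292.6
Qu = 988.1 kN


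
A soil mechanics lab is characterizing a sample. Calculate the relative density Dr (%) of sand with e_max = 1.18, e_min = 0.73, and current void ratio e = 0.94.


Using Dr = (e_max - e) / (e_max - e_min) * 100
e_max - e = 1.18 - 0.94 = 0.24
e_max - e_min = 1.18 - 0.73 = 0.45
Dr = 0.24 / 0.45 * 100
Dr = 53.33 %


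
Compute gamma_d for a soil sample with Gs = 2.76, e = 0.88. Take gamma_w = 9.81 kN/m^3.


Using gamma_d = Gs * gamma_w / (1 + e)
gamma_d = 2.76 * 9.81 / (1 + 0.88)
gamma_d = 2.76 * 9.81 / 1.88
gamma_d = 14.402 kN/m^3


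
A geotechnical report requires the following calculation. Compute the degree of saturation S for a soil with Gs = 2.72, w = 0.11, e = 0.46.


Using S = Gs * w / e
S = 2.72 * 0.11 / 0.46
S = 0.6504


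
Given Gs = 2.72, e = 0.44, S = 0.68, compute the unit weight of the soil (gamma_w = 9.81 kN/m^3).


Result: 20.568 kN/m^3

Derivation:
Using gamma = gamma_w * (Gs + S*e) / (1 + e)
Numerator: Gs + S*e = 2.72 + 0.68*0.44 = 3.0192
Denominator: 1 + e = 1 + 0.44 = 1.44
gamma = 9.81 * 3.0192 / 1.44
gamma = 20.568 kN/m^3


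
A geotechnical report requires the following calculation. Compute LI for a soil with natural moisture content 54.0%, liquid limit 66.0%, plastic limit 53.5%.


Result: 0.04

Derivation:
First compute the plasticity index:
PI = LL - PL = 66.0 - 53.5 = 12.5
Then compute the liquidity index:
LI = (w - PL) / PI
LI = (54.0 - 53.5) / 12.5
LI = 0.04


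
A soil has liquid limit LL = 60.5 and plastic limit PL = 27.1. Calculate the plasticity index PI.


Result: 33.4

Derivation:
Using PI = LL - PL
PI = 60.5 - 27.1
PI = 33.4


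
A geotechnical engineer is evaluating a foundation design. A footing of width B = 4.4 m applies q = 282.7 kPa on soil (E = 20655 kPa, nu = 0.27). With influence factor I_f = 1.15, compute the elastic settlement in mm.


Using Se = q * B * (1 - nu^2) * I_f / E
1 - nu^2 = 1 - 0.27^2 = 0.9271
Se = 282.7 * 4.4 * 0.9271 * 1.15 / 20655
Se = 0.064206 m
Convert to mm: Se = 0.064206 * 1000 = 64.206 mm


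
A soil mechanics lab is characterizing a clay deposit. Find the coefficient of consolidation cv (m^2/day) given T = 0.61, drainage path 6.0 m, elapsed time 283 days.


Using cv = T * H_dr^2 / t
H_dr^2 = 6.0^2 = 36.0
cv = 0.61 * 36.0 / 283
cv = 0.0776 m^2/day
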